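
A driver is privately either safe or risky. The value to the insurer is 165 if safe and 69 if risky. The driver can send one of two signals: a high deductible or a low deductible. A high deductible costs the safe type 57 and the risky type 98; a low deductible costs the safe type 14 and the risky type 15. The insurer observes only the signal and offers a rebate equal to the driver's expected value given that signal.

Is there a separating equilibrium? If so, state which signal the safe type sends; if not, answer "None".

Try safe → high deductible, risky → low deductible:
  Under separation the insurer infers type exactly: high deductible → safe (pays 165), low deductible → risky (pays 69).
  Safe: high deductible gives 165 − 57 = 108; low deductible gives 69 − 14 = 55. No deviation. ✓
  Risky: low deductible gives 69 − 15 = 54; high deductible gives 165 − 98 = 67. Would deviate. ✗
Try safe → low deductible, risky → high deductible:
  Under separation the insurer infers type exactly: low deductible → safe (pays 165), high deductible → risky (pays 69).
  Safe: low deductible gives 165 − 14 = 151; high deductible gives 69 − 57 = 12. No deviation. ✓
  Risky: high deductible gives 69 − 98 = -29; low deductible gives 165 − 15 = 150. Would deviate. ✗
Neither assignment is incentive-compatible.

None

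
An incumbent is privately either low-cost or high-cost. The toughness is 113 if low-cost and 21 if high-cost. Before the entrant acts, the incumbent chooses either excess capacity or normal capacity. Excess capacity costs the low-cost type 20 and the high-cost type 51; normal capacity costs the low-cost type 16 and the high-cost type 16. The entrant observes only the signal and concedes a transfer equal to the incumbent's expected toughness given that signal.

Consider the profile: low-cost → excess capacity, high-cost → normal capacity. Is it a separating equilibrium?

Under separation the entrant infers type exactly: excess capacity → low-cost (pays 113), normal capacity → high-cost (pays 21).
Low-cost: excess capacity gives 113 − 20 = 93; normal capacity gives 21 − 16 = 5. No deviation. ✓
High-cost: normal capacity gives 21 − 16 = 5; excess capacity gives 113 − 51 = 62. Would deviate. ✗

No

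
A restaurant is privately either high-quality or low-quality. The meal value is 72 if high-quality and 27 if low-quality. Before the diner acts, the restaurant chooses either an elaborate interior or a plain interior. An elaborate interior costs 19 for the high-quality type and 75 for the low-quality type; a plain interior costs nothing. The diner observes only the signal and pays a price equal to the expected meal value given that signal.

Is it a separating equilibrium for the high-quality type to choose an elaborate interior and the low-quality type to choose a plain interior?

If types separate, elaborate interior earns payment 72 and plain interior earns 27.
High-quality: elaborate interior gives 72 − 19 = 53; plain interior gives 27 − 0 = 27. No deviation. ✓
Low-quality: plain interior gives 27 − 0 = 27; elaborate interior gives 72 − 75 = -3. No deviation. ✓
Neither type gains from mimicking the other.

Yes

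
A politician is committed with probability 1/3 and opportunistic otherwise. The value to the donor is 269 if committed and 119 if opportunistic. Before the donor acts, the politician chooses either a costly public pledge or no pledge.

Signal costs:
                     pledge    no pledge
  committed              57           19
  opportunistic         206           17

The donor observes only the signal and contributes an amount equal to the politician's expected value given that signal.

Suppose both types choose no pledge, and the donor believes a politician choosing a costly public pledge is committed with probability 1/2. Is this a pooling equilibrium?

At the pooled signal (no pledge) the donor holds the prior 1/3 and pays 1/3·269 + 2/3·119 = 169. Off-path (pledge) belief 1/2 gives 1/2·269 + 1/2·119 = 194.
Committed: no pledge gives 169 − 19 = 150; pledge gives 194 − 57 = 137. Stays. ✓
Opportunistic: no pledge gives 169 − 17 = 152; pledge gives 194 − 206 = -12. Stays. ✓

Yes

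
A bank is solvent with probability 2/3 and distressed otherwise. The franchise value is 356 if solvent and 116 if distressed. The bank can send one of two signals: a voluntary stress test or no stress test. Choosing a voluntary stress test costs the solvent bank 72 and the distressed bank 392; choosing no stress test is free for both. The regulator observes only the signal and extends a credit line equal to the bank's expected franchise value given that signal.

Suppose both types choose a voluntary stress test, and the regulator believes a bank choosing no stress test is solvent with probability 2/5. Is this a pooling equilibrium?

No

At the pooled signal (stress test) the regulator holds the prior 2/3 and pays 2/3·356 + 1/3·116 = 276. Off-path (no stress test) belief 2/5 gives 2/5·356 + 3/5·116 = 212.
Solvent: stress test gives 276 − 72 = 204; no stress test gives 212 − 0 = 212. Deviates. ✗
Distressed: stress test gives 276 − 392 = -116; no stress test gives 212 − 0 = 212. Deviates. ✗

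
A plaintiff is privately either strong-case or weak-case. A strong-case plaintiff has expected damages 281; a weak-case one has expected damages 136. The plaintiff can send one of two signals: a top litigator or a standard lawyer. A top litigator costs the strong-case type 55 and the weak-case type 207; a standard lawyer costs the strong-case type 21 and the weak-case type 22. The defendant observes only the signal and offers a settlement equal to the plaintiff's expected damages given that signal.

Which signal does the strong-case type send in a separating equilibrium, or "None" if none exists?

top litigator

Try strong-case → top litigator, weak-case → standard lawyer:
  If types separate, top litigator earns payment 281 and standard lawyer earns 136.
  Strong-case: top litigator gives 281 − 55 = 226; standard lawyer gives 136 − 21 = 115. No deviation. ✓
  Weak-case: standard lawyer gives 136 − 22 = 114; top litigator gives 281 − 207 = 74. No deviation. ✓
Both hold — the strong-case type sends top litigator.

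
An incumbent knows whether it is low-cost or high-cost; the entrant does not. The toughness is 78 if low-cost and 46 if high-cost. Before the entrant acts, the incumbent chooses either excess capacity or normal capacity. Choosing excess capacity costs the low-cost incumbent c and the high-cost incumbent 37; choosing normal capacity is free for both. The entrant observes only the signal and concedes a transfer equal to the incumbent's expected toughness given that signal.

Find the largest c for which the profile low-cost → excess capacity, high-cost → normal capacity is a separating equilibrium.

32

Under separation: excess capacity → low-cost (pays 78); normal capacity → high-cost (pays 46).
High-cost: 46 − 0 = 46 ≥ 78 − 37 = 41. Holds regardless of c. ✓
Low-cost: 78 − c ≥ 46 − 0, so c ≤ 78 − 46 = 32.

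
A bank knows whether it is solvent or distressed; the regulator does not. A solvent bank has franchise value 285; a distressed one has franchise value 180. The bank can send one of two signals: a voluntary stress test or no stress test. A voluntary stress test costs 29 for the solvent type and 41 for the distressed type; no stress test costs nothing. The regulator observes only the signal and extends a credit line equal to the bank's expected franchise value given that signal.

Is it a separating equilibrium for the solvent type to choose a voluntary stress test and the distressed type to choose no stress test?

No

If types separate, stress test earns payment 285 and no stress test earns 180.
Solvent: stress test gives 285 − 29 = 256; no stress test gives 180 − 0 = 180. No deviation. ✓
Distressed: no stress test gives 180 − 0 = 180; stress test gives 285 − 41 = 244. Would deviate. ✗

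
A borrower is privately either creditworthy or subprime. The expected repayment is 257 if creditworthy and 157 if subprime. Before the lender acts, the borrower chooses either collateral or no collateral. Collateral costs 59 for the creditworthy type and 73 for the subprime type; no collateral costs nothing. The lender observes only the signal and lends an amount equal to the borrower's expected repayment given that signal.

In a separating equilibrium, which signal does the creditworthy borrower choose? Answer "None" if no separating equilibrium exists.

None

Try creditworthy → collateral, subprime → no collateral:
  Under separation the lender infers type exactly: collateral → creditworthy (pays 257), no collateral → subprime (pays 157).
  Creditworthy: collateral gives 257 − 59 = 198; no collateral gives 157 − 0 = 157. No deviation. ✓
  Subprime: no collateral gives 157 − 0 = 157; collateral gives 257 − 73 = 184. Would deviate. ✗
Try creditworthy → no collateral, subprime → collateral:
  Under separation the lender infers type exactly: no collateral → creditworthy (pays 257), collateral → subprime (pays 157).
  Creditworthy: no collateral gives 257 − 0 = 257; collateral gives 157 − 59 = 98. No deviation. ✓
  Subprime: collateral gives 157 − 73 = 84; no collateral gives 257 − 0 = 257. Would deviate. ✗
Neither assignment is incentive-compatible.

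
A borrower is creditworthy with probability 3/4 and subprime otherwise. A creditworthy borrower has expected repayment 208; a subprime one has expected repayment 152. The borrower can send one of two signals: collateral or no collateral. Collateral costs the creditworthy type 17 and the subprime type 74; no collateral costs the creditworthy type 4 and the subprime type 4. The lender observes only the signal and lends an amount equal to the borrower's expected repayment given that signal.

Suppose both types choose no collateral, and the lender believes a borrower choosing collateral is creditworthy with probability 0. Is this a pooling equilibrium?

At the pooled signal (no collateral) the lender holds the prior 3/4 and pays 3/4·208 + 1/4·152 = 194. Off-path (collateral) belief 0 gives 0·208 + 1·152 = 152.
Creditworthy: no collateral gives 194 − 4 = 190; collateral gives 152 − 17 = 135. Stays. ✓
Subprime: no collateral gives 194 − 4 = 190; collateral gives 152 − 74 = 78. Stays. ✓

Yes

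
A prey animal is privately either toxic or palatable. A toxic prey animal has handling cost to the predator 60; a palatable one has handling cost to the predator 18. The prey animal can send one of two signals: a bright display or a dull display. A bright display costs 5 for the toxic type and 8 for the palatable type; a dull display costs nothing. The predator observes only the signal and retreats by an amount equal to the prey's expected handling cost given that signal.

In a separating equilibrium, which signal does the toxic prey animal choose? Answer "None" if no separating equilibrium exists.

Try toxic → bright display, palatable → dull display:
  If types separate, bright display earns payment 60 and dull display earns 18.
  Toxic: bright display gives 60 − 5 = 55; dull display gives 18 − 0 = 18. No deviation. ✓
  Palatable: dull display gives 18 − 0 = 18; bright display gives 60 − 8 = 52. Would deviate. ✗
Try toxic → dull display, palatable → bright display:
  If types separate, dull display earns payment 60 and bright display earns 18.
  Toxic: dull display gives 60 − 0 = 60; bright display gives 18 − 5 = 13. No deviation. ✓
  Palatable: bright display gives 18 − 8 = 10; dull display gives 60 − 0 = 60. Would deviate. ✗
Neither assignment is incentive-compatible.

None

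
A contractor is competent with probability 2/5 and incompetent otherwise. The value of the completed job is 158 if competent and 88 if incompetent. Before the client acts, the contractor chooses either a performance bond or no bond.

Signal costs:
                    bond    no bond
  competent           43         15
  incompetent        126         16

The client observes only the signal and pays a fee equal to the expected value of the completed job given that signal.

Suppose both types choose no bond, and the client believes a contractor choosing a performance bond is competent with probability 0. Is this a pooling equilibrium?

Yes

At the pooled signal (no bond) the client holds the prior 2/5 and pays 2/5·158 + 3/5·88 = 116. Off-path (bond) belief 0 gives 0·158 + 1·88 = 88.
Competent: no bond gives 116 − 15 = 101; bond gives 88 − 43 = 45. Stays. ✓
Incompetent: no bond gives 116 − 16 = 100; bond gives 88 − 126 = -38. Stays. ✓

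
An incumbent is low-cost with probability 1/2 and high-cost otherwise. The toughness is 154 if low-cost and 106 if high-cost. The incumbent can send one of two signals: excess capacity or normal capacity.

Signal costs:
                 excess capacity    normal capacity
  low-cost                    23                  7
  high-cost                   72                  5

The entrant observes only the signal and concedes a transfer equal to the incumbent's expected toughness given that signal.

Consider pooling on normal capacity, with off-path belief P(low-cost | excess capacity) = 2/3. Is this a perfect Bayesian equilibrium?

Yes

On the equilibrium path (normal capacity) the entrant holds the prior 1/2 and pays 1/2·154 + 1/2·106 = 130. Off-path (excess capacity) belief 2/3 gives 2/3·154 + 1/3·106 = 138.
Low-cost: normal capacity gives 130 − 7 = 123; excess capacity gives 138 − 23 = 115. Stays. ✓
High-cost: normal capacity gives 130 − 5 = 125; excess capacity gives 138 − 72 = 66. Stays. ✓
Beliefs are Bayes-consistent on-path and both types best-respond.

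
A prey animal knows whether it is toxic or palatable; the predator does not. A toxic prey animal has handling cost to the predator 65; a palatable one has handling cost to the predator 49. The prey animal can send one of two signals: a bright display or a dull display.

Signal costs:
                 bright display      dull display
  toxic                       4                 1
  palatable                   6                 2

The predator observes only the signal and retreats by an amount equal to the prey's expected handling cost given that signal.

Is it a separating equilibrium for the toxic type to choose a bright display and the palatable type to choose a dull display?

No

If types separate, bright display earns payment 65 and dull display earns 49.
Toxic: bright display gives 65 − 4 = 61; dull display gives 49 − 1 = 48. No deviation. ✓
Palatable: dull display gives 49 − 2 = 47; bright display gives 65 − 6 = 59. Would deviate. ✗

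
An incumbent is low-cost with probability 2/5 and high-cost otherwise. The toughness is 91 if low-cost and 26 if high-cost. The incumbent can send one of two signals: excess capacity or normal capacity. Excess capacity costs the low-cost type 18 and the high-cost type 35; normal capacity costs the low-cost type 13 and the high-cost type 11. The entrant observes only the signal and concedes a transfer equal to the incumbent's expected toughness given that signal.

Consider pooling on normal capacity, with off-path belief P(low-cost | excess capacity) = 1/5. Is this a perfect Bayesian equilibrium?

Yes

At the pooled signal (normal capacity) the entrant holds the prior 2/5 and pays 2/5·91 + 3/5·26 = 52. Off-path (excess capacity) belief 1/5 gives 1/5·91 + 4/5·26 = 39.
Low-cost: normal capacity gives 52 − 13 = 39; excess capacity gives 39 − 18 = 21. Stays. ✓
High-cost: normal capacity gives 52 − 11 = 41; excess capacity gives 39 − 35 = 4. Stays. ✓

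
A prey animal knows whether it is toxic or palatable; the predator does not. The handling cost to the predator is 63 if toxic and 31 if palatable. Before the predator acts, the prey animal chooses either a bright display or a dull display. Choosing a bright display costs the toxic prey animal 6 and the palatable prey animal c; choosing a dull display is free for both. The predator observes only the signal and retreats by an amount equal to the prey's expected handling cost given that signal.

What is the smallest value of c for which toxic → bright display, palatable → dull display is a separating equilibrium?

Under separation: bright display → toxic (pays 63); dull display → palatable (pays 31).
Toxic: 63 − 6 = 57 ≥ 31 − 0 = 31. Holds regardless of c. ✓
Palatable: 31 − 0 ≥ 63 − c, so c ≥ 63 − 31 = 32.

32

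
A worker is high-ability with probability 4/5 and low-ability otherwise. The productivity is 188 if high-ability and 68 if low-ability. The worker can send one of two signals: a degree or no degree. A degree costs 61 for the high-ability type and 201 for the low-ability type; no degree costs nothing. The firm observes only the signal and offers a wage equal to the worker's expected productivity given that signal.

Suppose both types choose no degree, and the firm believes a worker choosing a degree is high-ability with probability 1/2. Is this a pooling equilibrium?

Yes

At the pooled signal (no degree) the firm holds the prior 4/5 and pays 4/5·188 + 1/5·68 = 164. Off-path (degree) belief 1/2 gives 1/2·188 + 1/2·68 = 128.
High-ability: no degree gives 164 − 0 = 164; degree gives 128 − 61 = 67. Stays. ✓
Low-ability: no degree gives 164 − 0 = 164; degree gives 128 − 201 = -73. Stays. ✓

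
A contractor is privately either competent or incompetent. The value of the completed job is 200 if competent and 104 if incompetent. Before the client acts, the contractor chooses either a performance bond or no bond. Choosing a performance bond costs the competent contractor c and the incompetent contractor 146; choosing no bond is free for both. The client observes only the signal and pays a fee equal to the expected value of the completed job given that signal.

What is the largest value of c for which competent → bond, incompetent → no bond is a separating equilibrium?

96

Under separation: bond → competent (pays 200); no bond → incompetent (pays 104).
Incompetent: 104 − 0 = 104 ≥ 200 − 146 = 54. Holds regardless of c. ✓
Competent: 200 − c ≥ 104 − 0, so c ≤ 200 − 104 = 96.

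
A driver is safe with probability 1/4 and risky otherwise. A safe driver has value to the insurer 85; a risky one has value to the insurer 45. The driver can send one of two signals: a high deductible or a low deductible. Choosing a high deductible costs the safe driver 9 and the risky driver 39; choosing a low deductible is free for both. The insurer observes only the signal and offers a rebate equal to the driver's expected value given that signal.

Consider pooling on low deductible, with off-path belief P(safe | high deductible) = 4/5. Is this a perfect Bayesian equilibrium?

No

On the equilibrium path (low deductible) the insurer holds the prior 1/4 and pays 1/4·85 + 3/4·45 = 55. Off-path (high deductible) belief 4/5 gives 4/5·85 + 1/5·45 = 77.
Safe: low deductible gives 55 − 0 = 55; high deductible gives 77 − 9 = 68. Deviates. ✗
Risky: low deductible gives 55 − 0 = 55; high deductible gives 77 − 39 = 38. Stays. ✓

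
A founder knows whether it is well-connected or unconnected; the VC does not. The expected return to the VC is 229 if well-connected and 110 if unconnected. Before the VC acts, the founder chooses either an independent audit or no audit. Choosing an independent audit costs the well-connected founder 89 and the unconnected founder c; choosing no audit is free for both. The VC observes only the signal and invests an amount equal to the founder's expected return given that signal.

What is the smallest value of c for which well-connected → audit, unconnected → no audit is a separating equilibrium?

119

Under separation: audit → well-connected (pays 229); no audit → unconnected (pays 110).
Well-connected: 229 − 89 = 140 ≥ 110 − 0 = 110. Holds regardless of c. ✓
Unconnected: 110 − 0 ≥ 229 − c, so c ≥ 229 − 110 = 119.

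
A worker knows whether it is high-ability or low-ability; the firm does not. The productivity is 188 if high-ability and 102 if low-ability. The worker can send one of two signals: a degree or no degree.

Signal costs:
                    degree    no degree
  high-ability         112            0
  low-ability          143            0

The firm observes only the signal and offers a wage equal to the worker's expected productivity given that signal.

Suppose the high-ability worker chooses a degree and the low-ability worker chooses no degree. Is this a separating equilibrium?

No

Under separation the firm infers type exactly: degree → high-ability (pays 188), no degree → low-ability (pays 102).
High-ability: degree gives 188 − 112 = 76; no degree gives 102 − 0 = 102. Would deviate. ✗
Low-ability: no degree gives 102 − 0 = 102; degree gives 188 − 143 = 45. No deviation. ✓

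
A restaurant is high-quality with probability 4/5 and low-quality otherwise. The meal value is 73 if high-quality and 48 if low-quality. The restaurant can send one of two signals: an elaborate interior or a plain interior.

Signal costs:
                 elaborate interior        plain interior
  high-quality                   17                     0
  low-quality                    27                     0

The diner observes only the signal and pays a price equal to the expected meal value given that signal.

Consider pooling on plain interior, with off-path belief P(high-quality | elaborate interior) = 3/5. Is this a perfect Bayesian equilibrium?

On the equilibrium path (plain interior) the diner holds the prior 4/5 and pays 4/5·73 + 1/5·48 = 68. Off-path (elaborate interior) belief 3/5 gives 3/5·73 + 2/5·48 = 63.
High-quality: plain interior gives 68 − 0 = 68; elaborate interior gives 63 − 17 = 46. Stays. ✓
Low-quality: plain interior gives 68 − 0 = 68; elaborate interior gives 63 − 27 = 36. Stays. ✓
Beliefs are Bayes-consistent on-path and both types best-respond.

Yes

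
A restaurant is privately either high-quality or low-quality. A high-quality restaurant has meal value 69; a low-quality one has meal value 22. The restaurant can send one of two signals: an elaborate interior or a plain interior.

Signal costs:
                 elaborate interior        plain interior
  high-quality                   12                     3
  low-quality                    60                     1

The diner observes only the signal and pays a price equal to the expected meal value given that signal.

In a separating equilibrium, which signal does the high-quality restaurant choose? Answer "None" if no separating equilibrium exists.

Try high-quality → elaborate interior, low-quality → plain interior:
  If types separate, elaborate interior earns payment 69 and plain interior earns 22.
  High-quality: elaborate interior gives 69 − 12 = 57; plain interior gives 22 − 3 = 19. No deviation. ✓
  Low-quality: plain interior gives 22 − 1 = 21; elaborate interior gives 69 − 60 = 9. No deviation. ✓
Both hold — the high-quality type sends elaborate interior.

elaborate interior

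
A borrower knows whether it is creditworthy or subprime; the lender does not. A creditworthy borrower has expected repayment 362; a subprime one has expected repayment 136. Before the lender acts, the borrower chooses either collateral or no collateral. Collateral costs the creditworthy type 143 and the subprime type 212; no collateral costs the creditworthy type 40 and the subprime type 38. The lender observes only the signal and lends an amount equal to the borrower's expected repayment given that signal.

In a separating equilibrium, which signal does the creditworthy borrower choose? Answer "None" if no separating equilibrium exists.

Try creditworthy → collateral, subprime → no collateral:
  If types separate, collateral earns payment 362 and no collateral earns 136.
  Creditworthy: collateral gives 362 − 143 = 219; no collateral gives 136 − 40 = 96. No deviation. ✓
  Subprime: no collateral gives 136 − 38 = 98; collateral gives 362 − 212 = 150. Would deviate. ✗
Try creditworthy → no collateral, subprime → collateral:
  If types separate, no collateral earns payment 362 and collateral earns 136.
  Creditworthy: no collateral gives 362 − 40 = 322; collateral gives 136 − 143 = -7. No deviation. ✓
  Subprime: collateral gives 136 − 212 = -76; no collateral gives 362 − 38 = 324. Would deviate. ✗
Neither assignment is incentive-compatible.

None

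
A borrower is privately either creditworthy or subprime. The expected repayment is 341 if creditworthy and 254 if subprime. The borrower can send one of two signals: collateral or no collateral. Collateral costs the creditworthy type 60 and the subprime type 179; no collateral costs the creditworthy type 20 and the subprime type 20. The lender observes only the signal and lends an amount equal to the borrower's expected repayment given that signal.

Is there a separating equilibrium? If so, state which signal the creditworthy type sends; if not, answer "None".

Try creditworthy → collateral, subprime → no collateral:
  If types separate, collateral earns payment 341 and no collateral earns 254.
  Creditworthy: collateral gives 341 − 60 = 281; no collateral gives 254 − 20 = 234. No deviation. ✓
  Subprime: no collateral gives 254 − 20 = 234; collateral gives 341 − 179 = 162. No deviation. ✓
Both hold — the creditworthy type sends collateral.

collateral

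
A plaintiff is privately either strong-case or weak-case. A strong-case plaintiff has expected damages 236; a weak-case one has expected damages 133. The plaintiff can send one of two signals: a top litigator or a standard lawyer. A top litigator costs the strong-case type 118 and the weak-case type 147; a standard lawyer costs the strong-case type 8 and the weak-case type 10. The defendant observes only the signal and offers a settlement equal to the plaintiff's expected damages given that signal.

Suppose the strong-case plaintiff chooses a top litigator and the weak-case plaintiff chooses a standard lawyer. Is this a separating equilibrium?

If types separate, top litigator earns payment 236 and standard lawyer earns 133.
Strong-case: top litigator gives 236 − 118 = 118; standard lawyer gives 133 − 8 = 125. Would deviate. ✗
Weak-case: standard lawyer gives 133 − 10 = 123; top litigator gives 236 − 147 = 89. No deviation. ✓

No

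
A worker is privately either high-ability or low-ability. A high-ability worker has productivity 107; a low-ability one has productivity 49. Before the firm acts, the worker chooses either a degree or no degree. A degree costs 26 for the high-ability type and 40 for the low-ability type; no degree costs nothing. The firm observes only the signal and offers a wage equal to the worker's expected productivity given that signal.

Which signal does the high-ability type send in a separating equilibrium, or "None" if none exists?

None

Try high-ability → degree, low-ability → no degree:
  Under separation the firm infers type exactly: degree → high-ability (pays 107), no degree → low-ability (pays 49).
  High-ability: degree gives 107 − 26 = 81; no degree gives 49 − 0 = 49. No deviation. ✓
  Low-ability: no degree gives 49 − 0 = 49; degree gives 107 − 40 = 67. Would deviate. ✗
Try high-ability → no degree, low-ability → degree:
  Under separation the firm infers type exactly: no degree → high-ability (pays 107), degree → low-ability (pays 49).
  High-ability: no degree gives 107 − 0 = 107; degree gives 49 − 26 = 23. No deviation. ✓
  Low-ability: degree gives 49 − 40 = 9; no degree gives 107 − 0 = 107. Would deviate. ✗
Neither assignment is incentive-compatible.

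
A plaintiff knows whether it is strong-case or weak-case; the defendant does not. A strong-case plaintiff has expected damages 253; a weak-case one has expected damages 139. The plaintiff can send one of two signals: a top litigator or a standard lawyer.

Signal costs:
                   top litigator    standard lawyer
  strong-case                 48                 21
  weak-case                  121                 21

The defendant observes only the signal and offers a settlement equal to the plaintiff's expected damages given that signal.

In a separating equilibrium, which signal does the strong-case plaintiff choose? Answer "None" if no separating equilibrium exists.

Try strong-case → top litigator, weak-case → standard lawyer:
  If types separate, top litigator earns payment 253 and standard lawyer earns 139.
  Strong-case: top litigator gives 253 − 48 = 205; standard lawyer gives 139 − 21 = 118. No deviation. ✓
  Weak-case: standard lawyer gives 139 − 21 = 118; top litigator gives 253 − 121 = 132. Would deviate. ✗
Try strong-case → standard lawyer, weak-case → top litigator:
  If types separate, standard lawyer earns payment 253 and top litigator earns 139.
  Strong-case: standard lawyer gives 253 − 21 = 232; top litigator gives 139 − 48 = 91. No deviation. ✓
  Weak-case: top litigator gives 139 − 121 = 18; standard lawyer gives 253 − 21 = 232. Would deviate. ✗
Neither assignment is incentive-compatible.

None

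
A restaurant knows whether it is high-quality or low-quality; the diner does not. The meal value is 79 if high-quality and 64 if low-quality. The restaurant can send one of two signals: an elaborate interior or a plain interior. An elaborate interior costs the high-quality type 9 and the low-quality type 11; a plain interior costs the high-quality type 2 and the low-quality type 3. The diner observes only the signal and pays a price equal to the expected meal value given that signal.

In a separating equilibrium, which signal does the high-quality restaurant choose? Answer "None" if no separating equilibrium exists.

Try high-quality → elaborate interior, low-quality → plain interior:
  If types separate, elaborate interior earns payment 79 and plain interior earns 64.
  High-quality: elaborate interior gives 79 − 9 = 70; plain interior gives 64 − 2 = 62. No deviation. ✓
  Low-quality: plain interior gives 64 − 3 = 61; elaborate interior gives 79 − 11 = 68. Would deviate. ✗
Try high-quality → plain interior, low-quality → elaborate interior:
  If types separate, plain interior earns payment 79 and elaborate interior earns 64.
  High-quality: plain interior gives 79 − 2 = 77; elaborate interior gives 64 − 9 = 55. No deviation. ✓
  Low-quality: elaborate interior gives 64 − 11 = 53; plain interior gives 79 − 3 = 76. Would deviate. ✗
Neither assignment is incentive-compatible.

None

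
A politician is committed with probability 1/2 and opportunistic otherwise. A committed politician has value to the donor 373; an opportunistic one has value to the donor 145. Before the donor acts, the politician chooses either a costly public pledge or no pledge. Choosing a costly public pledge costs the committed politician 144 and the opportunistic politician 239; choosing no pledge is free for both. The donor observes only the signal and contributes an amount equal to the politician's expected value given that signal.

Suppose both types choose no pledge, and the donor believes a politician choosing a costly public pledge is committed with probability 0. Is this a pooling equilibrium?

Yes

On the equilibrium path (no pledge) the donor holds the prior 1/2 and pays 1/2·373 + 1/2·145 = 259. Off-path (pledge) belief 0 gives 0·373 + 1·145 = 145.
Committed: no pledge gives 259 − 0 = 259; pledge gives 145 − 144 = 1. Stays. ✓
Opportunistic: no pledge gives 259 − 0 = 259; pledge gives 145 − 239 = -94. Stays. ✓
Beliefs are Bayes-consistent on-path and both types best-respond.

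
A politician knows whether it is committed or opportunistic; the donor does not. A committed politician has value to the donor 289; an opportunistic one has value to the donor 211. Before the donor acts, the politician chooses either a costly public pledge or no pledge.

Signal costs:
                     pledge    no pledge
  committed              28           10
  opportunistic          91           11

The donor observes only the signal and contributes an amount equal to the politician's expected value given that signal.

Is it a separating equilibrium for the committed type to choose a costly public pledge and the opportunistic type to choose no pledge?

Yes

If types separate, pledge earns payment 289 and no pledge earns 211.
Committed: pledge gives 289 − 28 = 261; no pledge gives 211 − 10 = 201. No deviation. ✓
Opportunistic: no pledge gives 211 − 11 = 200; pledge gives 289 − 91 = 198. No deviation. ✓
Both incentive constraints hold.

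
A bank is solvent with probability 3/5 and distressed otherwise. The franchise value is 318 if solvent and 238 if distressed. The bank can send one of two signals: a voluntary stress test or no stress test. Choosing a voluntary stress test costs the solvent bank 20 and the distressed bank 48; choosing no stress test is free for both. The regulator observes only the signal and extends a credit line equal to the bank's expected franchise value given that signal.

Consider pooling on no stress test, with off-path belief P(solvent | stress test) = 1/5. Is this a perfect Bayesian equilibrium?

Yes

At the pooled signal (no stress test) the regulator holds the prior 3/5 and pays 3/5·318 + 2/5·238 = 286. Off-path (stress test) belief 1/5 gives 1/5·318 + 4/5·238 = 254.
Solvent: no stress test gives 286 − 0 = 286; stress test gives 254 − 20 = 234. Stays. ✓
Distressed: no stress test gives 286 − 0 = 286; stress test gives 254 − 48 = 206. Stays. ✓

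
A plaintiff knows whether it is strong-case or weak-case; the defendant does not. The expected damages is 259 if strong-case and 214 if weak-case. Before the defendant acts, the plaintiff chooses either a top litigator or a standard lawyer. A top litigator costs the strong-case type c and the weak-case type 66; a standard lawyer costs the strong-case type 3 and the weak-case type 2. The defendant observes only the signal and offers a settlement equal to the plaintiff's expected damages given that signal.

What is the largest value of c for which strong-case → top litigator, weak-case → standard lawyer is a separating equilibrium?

48

Under separation: top litigator → strong-case (pays 259); standard lawyer → weak-case (pays 214).
Weak-case: 214 − 2 = 212 ≥ 259 − 66 = 193. Holds regardless of c. ✓
Strong-case: 259 − c ≥ 214 − 3, so c ≤ 259 − 211 = 48.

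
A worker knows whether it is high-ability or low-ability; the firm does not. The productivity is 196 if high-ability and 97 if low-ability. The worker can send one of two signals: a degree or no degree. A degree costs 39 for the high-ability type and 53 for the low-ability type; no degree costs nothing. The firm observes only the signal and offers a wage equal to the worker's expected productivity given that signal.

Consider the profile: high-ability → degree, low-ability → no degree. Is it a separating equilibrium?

No

If types separate, degree earns payment 196 and no degree earns 97.
High-ability: degree gives 196 − 39 = 157; no degree gives 97 − 0 = 97. No deviation. ✓
Low-ability: no degree gives 97 − 0 = 97; degree gives 196 − 53 = 143. Would deviate. ✗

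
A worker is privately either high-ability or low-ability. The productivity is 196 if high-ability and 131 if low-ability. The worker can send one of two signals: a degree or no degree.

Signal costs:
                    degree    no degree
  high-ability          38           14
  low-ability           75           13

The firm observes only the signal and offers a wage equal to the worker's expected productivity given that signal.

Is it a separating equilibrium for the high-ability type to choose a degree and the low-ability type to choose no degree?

Under separation the firm infers type exactly: degree → high-ability (pays 196), no degree → low-ability (pays 131).
High-ability: degree gives 196 − 38 = 158; no degree gives 131 − 14 = 117. No deviation. ✓
Low-ability: no degree gives 131 − 13 = 118; degree gives 196 − 75 = 121. Would deviate. ✗

No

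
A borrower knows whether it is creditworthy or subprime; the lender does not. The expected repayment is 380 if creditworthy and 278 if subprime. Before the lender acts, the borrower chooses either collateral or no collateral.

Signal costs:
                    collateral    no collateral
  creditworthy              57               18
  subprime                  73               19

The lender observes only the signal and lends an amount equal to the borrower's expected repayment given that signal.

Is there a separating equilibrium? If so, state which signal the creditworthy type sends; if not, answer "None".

None

Try creditworthy → collateral, subprime → no collateral:
  If types separate, collateral earns payment 380 and no collateral earns 278.
  Creditworthy: collateral gives 380 − 57 = 323; no collateral gives 278 − 18 = 260. No deviation. ✓
  Subprime: no collateral gives 278 − 19 = 259; collateral gives 380 − 73 = 307. Would deviate. ✗
Try creditworthy → no collateral, subprime → collateral:
  If types separate, no collateral earns payment 380 and collateral earns 278.
  Creditworthy: no collateral gives 380 − 18 = 362; collateral gives 278 − 57 = 221. No deviation. ✓
  Subprime: collateral gives 278 − 73 = 205; no collateral gives 380 − 19 = 361. Would deviate. ✗
Neither assignment is incentive-compatible.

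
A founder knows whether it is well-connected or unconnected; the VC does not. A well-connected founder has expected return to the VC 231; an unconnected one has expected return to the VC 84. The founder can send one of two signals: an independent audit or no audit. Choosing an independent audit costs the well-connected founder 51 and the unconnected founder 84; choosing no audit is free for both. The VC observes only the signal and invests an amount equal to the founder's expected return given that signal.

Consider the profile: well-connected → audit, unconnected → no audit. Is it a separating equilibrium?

No

Under separation the VC infers type exactly: audit → well-connected (pays 231), no audit → unconnected (pays 84).
Well-connected: audit gives 231 − 51 = 180; no audit gives 84 − 0 = 84. No deviation. ✓
Unconnected: no audit gives 84 − 0 = 84; audit gives 231 − 84 = 147. Would deviate. ✗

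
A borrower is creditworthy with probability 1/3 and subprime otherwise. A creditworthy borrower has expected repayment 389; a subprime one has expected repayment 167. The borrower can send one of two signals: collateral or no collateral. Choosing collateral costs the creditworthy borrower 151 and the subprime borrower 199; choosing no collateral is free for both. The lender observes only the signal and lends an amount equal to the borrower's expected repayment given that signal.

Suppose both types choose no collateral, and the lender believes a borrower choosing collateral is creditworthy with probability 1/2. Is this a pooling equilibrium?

On the equilibrium path (no collateral) the lender holds the prior 1/3 and pays 1/3·389 + 2/3·167 = 241. Off-path (collateral) belief 1/2 gives 1/2·389 + 1/2·167 = 278.
Creditworthy: no collateral gives 241 − 0 = 241; collateral gives 278 − 151 = 127. Stays. ✓
Subprime: no collateral gives 241 − 0 = 241; collateral gives 278 − 199 = 79. Stays. ✓
Beliefs are Bayes-consistent on-path and both types best-respond.

Yes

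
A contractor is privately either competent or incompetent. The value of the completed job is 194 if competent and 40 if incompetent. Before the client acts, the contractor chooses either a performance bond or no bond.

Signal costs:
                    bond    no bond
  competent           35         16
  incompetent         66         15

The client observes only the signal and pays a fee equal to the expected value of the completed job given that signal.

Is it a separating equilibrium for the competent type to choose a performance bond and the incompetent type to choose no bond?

Under separation the client infers type exactly: bond → competent (pays 194), no bond → incompetent (pays 40).
Competent: bond gives 194 − 35 = 159; no bond gives 40 − 16 = 24. No deviation. ✓
Incompetent: no bond gives 40 − 15 = 25; bond gives 194 − 66 = 128. Would deviate. ✗

No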